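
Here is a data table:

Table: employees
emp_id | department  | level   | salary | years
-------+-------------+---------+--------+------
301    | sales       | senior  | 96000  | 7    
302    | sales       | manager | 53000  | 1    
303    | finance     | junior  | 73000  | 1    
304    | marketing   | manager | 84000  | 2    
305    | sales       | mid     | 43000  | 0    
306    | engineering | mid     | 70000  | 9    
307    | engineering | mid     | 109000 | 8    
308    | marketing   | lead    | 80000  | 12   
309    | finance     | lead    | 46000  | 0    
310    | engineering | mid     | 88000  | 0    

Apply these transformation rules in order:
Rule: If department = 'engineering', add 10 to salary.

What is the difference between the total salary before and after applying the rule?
30

Step 1: Original sum of salary = 742000
Step 2: 3 records have department = 'engineering'
Step 3: Each affected record changes by 10
Step 4: Total change = 3 × 10 = 30
Step 5: New sum = 742000 + 30 = 742030
Step 6: Difference = |742030 - 742000| = 30
        (Sum increased by 30)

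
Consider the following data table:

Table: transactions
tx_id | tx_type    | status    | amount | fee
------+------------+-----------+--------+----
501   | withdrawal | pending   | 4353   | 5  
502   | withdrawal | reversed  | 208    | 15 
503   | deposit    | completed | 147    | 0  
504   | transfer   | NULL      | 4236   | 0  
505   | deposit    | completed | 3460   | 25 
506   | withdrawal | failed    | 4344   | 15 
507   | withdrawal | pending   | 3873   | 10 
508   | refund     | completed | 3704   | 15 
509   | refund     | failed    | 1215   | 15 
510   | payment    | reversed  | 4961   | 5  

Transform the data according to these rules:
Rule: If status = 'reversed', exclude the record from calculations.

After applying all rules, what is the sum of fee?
85

Step 1: Identify records where status = 'reversed'
Step 2: The excluded records sum to 20
Step 3: Original total fee = 105
Step 4: Remaining total = 105 - 20 = 85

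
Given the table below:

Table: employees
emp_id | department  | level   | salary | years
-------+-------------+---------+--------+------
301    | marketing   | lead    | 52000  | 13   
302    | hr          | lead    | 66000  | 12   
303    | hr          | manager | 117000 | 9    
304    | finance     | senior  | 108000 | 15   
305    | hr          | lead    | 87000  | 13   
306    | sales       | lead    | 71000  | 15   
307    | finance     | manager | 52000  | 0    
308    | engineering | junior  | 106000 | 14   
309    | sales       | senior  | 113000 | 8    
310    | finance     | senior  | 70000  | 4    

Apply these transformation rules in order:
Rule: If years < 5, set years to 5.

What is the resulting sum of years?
109

Step 1: 2 records have years < 5
Step 2: These records originally summed to 4
Step 3: After setting to minimum: 2 × 5 = 10
Step 4: Unaffected records sum: 99
Step 5: Final sum = 10 + 99 = 109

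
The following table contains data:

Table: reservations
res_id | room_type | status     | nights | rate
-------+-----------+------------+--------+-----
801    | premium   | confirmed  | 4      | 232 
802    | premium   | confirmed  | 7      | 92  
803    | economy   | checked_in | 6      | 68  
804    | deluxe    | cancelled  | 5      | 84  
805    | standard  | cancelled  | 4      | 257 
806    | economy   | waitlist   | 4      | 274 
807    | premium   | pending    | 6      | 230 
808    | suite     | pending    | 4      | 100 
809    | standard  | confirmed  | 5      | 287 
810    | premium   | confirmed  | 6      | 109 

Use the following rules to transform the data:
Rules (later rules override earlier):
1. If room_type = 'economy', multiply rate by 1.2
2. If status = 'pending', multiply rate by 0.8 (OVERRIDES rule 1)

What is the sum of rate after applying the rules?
1735.4

Step 1: Rule 2 takes priority for records with status = 'pending'
  - 2 records: 330 × 0.8 = 264.0
Step 2: Rule 1 applies to remaining records with room_type = 'economy'
  - 2 records: 342 × 1.2 = 410.4
Step 3: Other records unchanged: 1061
Step 4: Final sum = 264.0 + 410.4 + 1061 = 1735.4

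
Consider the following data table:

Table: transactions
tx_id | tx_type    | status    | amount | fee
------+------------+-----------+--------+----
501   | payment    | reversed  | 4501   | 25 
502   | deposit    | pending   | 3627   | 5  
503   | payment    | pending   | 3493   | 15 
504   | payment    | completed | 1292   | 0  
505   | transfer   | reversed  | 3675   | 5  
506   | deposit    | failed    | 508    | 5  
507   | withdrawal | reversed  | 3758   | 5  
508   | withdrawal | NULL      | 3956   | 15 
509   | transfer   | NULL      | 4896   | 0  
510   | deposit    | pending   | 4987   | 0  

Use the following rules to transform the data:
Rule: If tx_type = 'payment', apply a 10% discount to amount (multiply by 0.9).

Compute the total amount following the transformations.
33764.4

Step 1: Records with tx_type = 'payment' have total amount = 9286
Step 2: Apply multiplier: 9286 × 0.9 = 8357.4
Step 3: Other records total: 25407
Step 4: Final sum = 8357.4 + 25407 = 33764.4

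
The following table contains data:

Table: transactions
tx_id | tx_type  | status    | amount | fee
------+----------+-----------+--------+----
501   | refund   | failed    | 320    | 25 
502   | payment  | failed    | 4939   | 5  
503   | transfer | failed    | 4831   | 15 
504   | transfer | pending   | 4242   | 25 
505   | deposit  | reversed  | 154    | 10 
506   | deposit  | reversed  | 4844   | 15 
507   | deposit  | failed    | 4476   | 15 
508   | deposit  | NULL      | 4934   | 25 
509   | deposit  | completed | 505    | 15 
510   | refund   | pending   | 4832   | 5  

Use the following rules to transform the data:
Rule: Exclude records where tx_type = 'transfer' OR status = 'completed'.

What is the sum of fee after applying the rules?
100

Step 1: Find records where tx_type = 'transfer' OR status = 'completed'
Step 2: 3 records match, summing to 55
Step 3: Original sum: 155
Step 4: Remaining sum = 155 - 55 = 100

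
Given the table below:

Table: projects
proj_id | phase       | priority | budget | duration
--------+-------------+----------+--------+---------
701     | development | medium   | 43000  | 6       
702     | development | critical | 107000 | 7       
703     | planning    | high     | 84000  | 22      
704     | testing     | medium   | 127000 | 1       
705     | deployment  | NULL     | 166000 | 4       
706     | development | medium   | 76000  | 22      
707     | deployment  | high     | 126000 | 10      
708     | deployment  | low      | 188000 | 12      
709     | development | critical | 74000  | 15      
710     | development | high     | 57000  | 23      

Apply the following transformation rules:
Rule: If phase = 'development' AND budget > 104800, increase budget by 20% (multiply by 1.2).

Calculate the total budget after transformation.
1069400.0

Step 1: Find records where phase = 'development' AND budget > 104800
Step 2: 1 records match, summing to 107000
Step 3: After multiplier: 107000 × 1.2 = 128400.0
Step 4: Unaffected records sum: 941000
Step 5: Final sum = 128400.0 + 941000 = 1069400.0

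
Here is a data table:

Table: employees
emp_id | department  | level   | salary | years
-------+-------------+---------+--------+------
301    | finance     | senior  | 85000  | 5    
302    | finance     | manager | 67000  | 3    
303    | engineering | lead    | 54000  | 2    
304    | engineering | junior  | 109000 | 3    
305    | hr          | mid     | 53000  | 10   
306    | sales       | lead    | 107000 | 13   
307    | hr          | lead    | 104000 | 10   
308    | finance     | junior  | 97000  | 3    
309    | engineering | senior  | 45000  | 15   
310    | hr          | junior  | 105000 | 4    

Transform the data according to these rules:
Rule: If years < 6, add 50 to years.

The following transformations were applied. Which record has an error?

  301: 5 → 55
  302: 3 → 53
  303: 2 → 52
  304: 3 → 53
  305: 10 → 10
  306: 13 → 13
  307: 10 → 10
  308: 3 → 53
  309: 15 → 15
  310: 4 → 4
Record 310 has an error. The correct transformed value should be 54, not 4.

Step 1: Check each record against the rule
Step 2: Record 310 has years = 4
Step 3: Since 4 < 6, the bonus should have been applied
Step 4: Correct value = 54, but claimed value = 4
Conclusion: Record 310 has the error.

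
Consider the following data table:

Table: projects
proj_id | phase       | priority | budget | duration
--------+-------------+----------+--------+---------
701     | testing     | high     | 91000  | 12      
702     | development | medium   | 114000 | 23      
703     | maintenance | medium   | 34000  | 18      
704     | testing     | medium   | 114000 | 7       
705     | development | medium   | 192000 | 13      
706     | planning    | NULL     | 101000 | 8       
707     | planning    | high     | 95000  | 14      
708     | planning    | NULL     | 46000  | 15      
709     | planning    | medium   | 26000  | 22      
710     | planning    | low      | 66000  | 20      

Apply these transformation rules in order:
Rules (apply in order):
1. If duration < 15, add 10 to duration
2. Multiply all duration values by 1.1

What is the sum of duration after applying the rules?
222.2

Step 1: Apply Rule 1 - Add 10 to records with duration < 15
  - 5 records affected: 54 + (5 × 10) = 104
  - Unaffected records: 98
  - Sum after Rule 1: 202
Step 2: Apply Rule 2 - Multiply all by 1.1
  - 202 × 1.1 = 222.2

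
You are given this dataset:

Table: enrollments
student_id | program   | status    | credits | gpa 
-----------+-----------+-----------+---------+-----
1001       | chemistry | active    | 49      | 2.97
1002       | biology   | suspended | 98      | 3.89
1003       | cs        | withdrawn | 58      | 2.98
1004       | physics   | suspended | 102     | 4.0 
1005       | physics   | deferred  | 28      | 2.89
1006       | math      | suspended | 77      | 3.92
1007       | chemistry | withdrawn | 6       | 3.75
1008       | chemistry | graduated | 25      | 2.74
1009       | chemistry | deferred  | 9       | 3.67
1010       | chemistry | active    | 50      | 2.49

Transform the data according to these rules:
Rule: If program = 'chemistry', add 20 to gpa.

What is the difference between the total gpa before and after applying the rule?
100.0

Step 1: Original sum of gpa = 33.3
Step 2: 5 records have program = 'chemistry'
Step 3: Each affected record changes by 20
Step 4: Total change = 5 × 20 = 100
Step 5: New sum = 33.3 + 100 = 133.3
Step 6: Difference = |133.3 - 33.3| = 100.0
        (Sum increased by 100.0)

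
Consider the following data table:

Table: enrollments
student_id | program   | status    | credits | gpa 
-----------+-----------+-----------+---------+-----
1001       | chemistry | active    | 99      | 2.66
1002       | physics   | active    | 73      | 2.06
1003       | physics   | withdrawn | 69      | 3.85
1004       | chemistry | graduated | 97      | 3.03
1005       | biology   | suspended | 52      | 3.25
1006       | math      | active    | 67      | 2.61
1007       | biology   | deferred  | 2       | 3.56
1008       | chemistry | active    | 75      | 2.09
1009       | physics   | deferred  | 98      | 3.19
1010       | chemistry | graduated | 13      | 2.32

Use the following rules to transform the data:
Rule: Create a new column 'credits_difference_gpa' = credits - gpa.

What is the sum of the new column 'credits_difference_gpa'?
616.38

Step 1: For each record, compute credits - gpa
Example calculations:
  99 - 2.66 = 96.34
  73 - 2.06 = 70.94
  69 - 3.85 = 65.15
  ...
Step 2: Sum all derived values
Step 3: Total = 616.38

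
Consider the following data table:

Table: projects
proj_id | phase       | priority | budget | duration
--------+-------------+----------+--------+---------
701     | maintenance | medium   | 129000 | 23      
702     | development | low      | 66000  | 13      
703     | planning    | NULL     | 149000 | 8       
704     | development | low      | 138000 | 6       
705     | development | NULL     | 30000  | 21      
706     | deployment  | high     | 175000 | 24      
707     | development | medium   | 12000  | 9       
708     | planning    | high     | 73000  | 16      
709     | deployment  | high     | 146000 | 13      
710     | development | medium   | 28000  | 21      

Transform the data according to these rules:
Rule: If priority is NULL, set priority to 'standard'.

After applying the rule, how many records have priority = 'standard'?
2

Step 1: Count records where priority IS NULL
Step 2: Found 2 records with NULL priority
Step 3: These records will have priority set to 'standard'
Step 4: Records already having priority = 'standard': 0
Step 5: Answer: 2 + 0 = 2 records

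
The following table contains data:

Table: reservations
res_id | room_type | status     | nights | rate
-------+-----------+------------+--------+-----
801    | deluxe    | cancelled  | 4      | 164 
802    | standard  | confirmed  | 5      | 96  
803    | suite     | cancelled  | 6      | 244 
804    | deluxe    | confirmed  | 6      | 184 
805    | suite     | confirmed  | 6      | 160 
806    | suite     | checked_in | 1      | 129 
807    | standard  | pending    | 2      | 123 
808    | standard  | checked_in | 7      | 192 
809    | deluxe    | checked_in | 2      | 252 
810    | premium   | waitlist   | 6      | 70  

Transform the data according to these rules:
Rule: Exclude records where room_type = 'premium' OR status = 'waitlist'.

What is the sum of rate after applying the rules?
1544

Step 1: Find records where room_type = 'premium' OR status = 'waitlist'
Step 2: 1 records match, summing to 70
Step 3: Original sum: 1614
Step 4: Remaining sum = 1614 - 70 = 1544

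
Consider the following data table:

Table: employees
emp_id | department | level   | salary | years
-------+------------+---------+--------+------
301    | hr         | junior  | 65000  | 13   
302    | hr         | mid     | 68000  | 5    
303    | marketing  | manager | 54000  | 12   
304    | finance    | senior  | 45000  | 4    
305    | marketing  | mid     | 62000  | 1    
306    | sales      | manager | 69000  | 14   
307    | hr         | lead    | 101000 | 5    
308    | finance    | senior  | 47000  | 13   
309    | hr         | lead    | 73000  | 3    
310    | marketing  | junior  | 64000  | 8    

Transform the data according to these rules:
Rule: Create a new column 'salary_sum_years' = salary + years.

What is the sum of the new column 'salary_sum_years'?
648078

Step 1: For each record, compute salary + years
Example calculations:
  65000 + 13 = 65013
  68000 + 5 = 68005
  54000 + 12 = 54012
  ...
Step 2: Sum all derived values
Step 3: Total = 648078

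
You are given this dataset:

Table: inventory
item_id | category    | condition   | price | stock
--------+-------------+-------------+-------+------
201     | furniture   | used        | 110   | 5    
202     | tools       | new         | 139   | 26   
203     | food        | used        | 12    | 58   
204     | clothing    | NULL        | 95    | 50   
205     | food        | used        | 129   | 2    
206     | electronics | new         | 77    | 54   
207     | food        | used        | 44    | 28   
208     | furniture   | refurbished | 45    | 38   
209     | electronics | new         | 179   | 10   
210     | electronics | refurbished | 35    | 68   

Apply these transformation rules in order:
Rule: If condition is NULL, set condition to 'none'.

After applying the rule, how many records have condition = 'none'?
1

Step 1: Count records where condition IS NULL
Step 2: Found 1 records with NULL condition
Step 3: These records will have condition set to 'none'
Step 4: Records already having condition = 'none': 0
Step 5: Answer: 1 + 0 = 1 records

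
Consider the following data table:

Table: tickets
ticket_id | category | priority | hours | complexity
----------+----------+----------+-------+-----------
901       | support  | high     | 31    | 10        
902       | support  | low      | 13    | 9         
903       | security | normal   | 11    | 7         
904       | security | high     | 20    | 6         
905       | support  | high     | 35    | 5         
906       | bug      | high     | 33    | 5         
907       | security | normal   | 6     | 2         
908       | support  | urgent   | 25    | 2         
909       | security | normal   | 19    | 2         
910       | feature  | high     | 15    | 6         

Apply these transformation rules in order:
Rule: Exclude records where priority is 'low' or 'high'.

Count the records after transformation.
4

Step 1: Count records to exclude
  - 1 (low) + 5 (high) = 6 records
Step 2: Total records: 10
Step 3: Remaining = 10 - 6 = 4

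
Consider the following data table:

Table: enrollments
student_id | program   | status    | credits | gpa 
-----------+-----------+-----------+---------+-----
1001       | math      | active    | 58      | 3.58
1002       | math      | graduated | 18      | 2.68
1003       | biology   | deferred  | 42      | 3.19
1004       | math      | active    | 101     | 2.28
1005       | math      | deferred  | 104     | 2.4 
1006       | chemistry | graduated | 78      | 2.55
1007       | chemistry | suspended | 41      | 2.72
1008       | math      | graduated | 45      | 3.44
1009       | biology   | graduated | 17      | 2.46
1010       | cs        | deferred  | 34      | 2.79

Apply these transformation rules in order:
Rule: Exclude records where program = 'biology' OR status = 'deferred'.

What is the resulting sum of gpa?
17.25

Step 1: Find records where program = 'biology' OR status = 'deferred'
Step 2: 4 records match, summing to 10.84
Step 3: Original sum: 28.09
Step 4: Remaining sum = 28.09 - 10.84 = 17.25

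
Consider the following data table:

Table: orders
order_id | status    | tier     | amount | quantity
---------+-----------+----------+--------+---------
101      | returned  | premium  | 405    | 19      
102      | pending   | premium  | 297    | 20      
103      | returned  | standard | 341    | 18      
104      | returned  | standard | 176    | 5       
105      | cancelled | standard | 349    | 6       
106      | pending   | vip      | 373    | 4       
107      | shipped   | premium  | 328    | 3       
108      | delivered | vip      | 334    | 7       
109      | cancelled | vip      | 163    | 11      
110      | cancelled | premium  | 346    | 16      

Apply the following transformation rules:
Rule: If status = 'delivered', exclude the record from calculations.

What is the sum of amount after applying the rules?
2778

Step 1: Identify records where status = 'delivered'
Step 2: The excluded records sum to 334
Step 3: Original total amount = 3112
Step 4: Remaining total = 3112 - 334 = 2778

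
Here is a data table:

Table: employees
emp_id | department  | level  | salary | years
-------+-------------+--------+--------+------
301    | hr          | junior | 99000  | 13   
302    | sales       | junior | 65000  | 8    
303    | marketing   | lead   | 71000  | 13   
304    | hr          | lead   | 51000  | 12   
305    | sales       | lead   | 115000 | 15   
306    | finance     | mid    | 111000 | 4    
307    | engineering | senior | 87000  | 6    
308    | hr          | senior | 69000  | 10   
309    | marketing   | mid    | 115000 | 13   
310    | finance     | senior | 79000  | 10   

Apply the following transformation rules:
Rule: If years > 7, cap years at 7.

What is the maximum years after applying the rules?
7

Step 1: Original maximum years = 15
Step 2: Apply cap at 7
Step 3: 8 records had years > 7 and were capped
Step 4: Maximum after transformation = 7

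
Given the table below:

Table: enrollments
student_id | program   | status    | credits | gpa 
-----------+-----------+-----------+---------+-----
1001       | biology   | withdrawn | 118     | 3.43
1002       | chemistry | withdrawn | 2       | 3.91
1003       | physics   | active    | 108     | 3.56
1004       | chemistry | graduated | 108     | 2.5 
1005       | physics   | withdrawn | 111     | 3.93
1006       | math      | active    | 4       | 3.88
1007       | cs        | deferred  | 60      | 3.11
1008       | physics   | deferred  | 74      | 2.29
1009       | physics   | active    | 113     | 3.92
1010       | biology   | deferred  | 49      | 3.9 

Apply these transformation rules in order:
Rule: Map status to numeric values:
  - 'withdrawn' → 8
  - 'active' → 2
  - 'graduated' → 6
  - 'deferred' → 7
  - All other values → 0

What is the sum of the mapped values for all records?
57

Step 1: Apply mapping to each record
Step 2: Count by status:
  'withdrawn': 3 records × 8 = 24
  'active': 3 records × 2 = 6
  'graduated': 1 records × 6 = 6
  'deferred': 3 records × 7 = 21
Step 3: Sum all mapped values = 57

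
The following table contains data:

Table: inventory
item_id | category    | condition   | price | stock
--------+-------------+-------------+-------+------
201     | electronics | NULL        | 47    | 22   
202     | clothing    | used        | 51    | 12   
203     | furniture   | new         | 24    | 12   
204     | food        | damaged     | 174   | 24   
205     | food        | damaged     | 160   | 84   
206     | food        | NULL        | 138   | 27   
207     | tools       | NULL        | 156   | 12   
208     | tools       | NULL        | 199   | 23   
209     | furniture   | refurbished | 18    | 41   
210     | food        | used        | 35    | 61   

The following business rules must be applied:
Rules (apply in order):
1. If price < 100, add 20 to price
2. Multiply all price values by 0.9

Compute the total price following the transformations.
991.8

Step 1: Apply Rule 1 - Add 20 to records with price < 100
  - 5 records affected: 175 + (5 × 20) = 275
  - Unaffected records: 827
  - Sum after Rule 1: 1102
Step 2: Apply Rule 2 - Multiply all by 0.9
  - 1102 × 0.9 = 991.8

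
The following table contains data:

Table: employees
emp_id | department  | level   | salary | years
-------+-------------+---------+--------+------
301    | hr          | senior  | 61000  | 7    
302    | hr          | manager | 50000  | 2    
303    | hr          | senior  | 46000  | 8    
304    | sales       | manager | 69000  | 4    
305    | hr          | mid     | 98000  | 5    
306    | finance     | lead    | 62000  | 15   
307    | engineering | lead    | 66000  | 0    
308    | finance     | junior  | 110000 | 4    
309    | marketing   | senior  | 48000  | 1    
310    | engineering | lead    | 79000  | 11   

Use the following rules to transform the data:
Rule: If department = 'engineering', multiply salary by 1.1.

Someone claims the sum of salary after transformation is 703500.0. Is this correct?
Yes, the result is correct.

Step 1: Calculate the correct sum after transformation
Step 2: Apply multiplier 1.1 to records where department = 'engineering'
Step 3: Correct result = 703500.0
Step 4: Claimed result = 703500.0
Step 5: 703500.0 = 703500.0 ✓
Conclusion: The claimed result is correct.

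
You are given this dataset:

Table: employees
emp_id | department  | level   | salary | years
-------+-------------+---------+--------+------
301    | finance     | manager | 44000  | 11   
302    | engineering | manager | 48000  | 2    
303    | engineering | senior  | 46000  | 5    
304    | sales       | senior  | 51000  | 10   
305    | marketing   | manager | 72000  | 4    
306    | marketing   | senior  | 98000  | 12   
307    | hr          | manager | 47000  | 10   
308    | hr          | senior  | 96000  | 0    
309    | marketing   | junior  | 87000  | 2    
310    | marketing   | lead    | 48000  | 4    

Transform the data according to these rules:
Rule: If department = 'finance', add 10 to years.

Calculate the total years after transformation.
70

Step 1: Count records where department = 'finance': 1
Step 2: Total bonus added: 1 × 10 = 10
Step 3: Original sum of years: 60
Step 4: Final sum = 60 + 10 = 70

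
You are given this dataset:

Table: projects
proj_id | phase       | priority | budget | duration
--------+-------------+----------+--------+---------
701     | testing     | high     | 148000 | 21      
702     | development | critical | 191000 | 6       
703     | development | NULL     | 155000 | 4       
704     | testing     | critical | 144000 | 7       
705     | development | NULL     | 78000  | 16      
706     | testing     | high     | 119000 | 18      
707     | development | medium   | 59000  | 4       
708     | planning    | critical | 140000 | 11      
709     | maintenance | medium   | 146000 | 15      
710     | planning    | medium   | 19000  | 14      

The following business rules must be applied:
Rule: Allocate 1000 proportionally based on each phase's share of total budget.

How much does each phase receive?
development: 402.84, maintenance: 121.77, planning: 132.61, testing: 342.79

Step 1: Calculate total budget = 1199000
Step 2: Calculate each phase's proportion:
  development: 483000/1199000 = 40.28% → 402.84
  maintenance: 146000/1199000 = 12.18% → 121.77
  planning: 159000/1199000 = 13.26% → 132.61
  testing: 411000/1199000 = 34.28% → 342.79
Step 3: Verify: sum of allocations ≈ 1000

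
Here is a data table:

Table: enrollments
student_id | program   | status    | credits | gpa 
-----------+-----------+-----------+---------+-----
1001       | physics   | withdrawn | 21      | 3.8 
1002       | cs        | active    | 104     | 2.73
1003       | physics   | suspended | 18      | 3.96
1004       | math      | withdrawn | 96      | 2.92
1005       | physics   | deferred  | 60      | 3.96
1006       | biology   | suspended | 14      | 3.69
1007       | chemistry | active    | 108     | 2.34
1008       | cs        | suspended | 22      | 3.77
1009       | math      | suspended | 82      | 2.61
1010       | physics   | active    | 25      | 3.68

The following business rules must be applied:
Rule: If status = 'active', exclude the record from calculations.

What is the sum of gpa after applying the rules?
24.71

Step 1: Identify records where status = 'active'
Step 2: The excluded records sum to 8.75
Step 3: Original total gpa = 33.46
Step 4: Remaining total = 33.46 - 8.75 = 24.71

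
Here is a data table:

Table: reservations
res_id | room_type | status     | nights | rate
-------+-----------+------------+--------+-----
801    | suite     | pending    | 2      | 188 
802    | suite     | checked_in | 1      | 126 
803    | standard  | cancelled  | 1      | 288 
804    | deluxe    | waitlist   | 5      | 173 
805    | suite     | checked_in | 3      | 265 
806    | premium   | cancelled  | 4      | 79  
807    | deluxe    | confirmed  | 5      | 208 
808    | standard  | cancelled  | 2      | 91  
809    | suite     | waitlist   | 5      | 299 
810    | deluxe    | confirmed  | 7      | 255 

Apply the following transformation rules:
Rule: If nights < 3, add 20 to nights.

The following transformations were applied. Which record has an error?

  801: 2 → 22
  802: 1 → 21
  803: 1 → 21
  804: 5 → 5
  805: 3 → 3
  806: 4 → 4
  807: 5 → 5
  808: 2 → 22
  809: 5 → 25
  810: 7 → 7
Record 809 has an error. The correct transformed value should be 5, not 25.

Step 1: Check each record against the rule
Step 2: Record 809 has nights = 5
Step 3: Since 5 >= 3, the bonus should not have been applied
Step 4: Correct value = 5, but claimed value = 25
Conclusion: Record 809 has the error.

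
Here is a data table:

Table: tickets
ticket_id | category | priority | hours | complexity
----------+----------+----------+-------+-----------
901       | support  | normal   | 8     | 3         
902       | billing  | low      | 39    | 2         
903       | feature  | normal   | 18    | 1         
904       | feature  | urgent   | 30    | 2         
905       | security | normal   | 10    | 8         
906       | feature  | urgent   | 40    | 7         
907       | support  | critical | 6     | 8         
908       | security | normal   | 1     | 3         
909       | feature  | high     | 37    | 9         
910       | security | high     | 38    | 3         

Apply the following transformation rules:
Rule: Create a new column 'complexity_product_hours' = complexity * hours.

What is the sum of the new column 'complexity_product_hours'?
1038

Step 1: For each record, compute complexity * hours
Example calculations:
  3 * 8 = 24
  2 * 39 = 78
  1 * 18 = 18
  ...
Step 2: Sum all derived values
Step 3: Total = 1038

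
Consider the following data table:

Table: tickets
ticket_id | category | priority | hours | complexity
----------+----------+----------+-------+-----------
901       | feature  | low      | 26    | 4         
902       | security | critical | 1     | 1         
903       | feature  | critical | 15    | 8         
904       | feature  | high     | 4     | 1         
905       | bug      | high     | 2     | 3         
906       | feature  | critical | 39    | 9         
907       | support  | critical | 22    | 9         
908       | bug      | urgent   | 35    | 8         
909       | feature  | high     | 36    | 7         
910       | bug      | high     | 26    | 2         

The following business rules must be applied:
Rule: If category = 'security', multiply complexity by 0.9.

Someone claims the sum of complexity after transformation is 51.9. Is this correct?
Yes, the result is correct.

Step 1: Calculate the correct sum after transformation
Step 2: Apply multiplier 0.9 to records where category = 'security'
Step 3: Correct result = 51.9
Step 4: Claimed result = 51.9
Step 5: 51.9 = 51.9 ✓
Conclusion: The claimed result is correct.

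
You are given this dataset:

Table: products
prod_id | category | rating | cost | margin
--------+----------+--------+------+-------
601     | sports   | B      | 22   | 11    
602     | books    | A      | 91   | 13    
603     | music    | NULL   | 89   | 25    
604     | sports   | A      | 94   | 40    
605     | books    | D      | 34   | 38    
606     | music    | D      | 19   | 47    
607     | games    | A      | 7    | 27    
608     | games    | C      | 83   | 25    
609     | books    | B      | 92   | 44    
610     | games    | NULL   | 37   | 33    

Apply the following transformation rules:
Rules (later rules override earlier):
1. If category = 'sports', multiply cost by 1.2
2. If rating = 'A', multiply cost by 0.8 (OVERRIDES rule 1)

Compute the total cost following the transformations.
534.0

Step 1: Rule 2 takes priority for records with rating = 'A'
  - 3 records: 192 × 0.8 = 153.6
Step 2: Rule 1 applies to remaining records with category = 'sports'
  - 1 records: 22 × 1.2 = 26.4
Step 3: Other records unchanged: 354
Step 4: Final sum = 153.6 + 26.4 + 354 = 534.0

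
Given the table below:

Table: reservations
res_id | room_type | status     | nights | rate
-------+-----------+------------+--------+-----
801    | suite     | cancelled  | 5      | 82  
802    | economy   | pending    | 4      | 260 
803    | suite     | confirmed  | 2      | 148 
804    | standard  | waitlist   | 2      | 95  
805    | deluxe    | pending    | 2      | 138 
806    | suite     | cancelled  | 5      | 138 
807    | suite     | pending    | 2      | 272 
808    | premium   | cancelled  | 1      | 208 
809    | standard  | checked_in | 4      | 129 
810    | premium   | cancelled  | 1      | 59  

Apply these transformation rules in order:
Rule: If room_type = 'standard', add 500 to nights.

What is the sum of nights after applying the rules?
1028

Step 1: Count records where room_type = 'standard': 2
Step 2: Total bonus added: 2 × 500 = 1000
Step 3: Original sum of nights: 28
Step 4: Final sum = 28 + 1000 = 1028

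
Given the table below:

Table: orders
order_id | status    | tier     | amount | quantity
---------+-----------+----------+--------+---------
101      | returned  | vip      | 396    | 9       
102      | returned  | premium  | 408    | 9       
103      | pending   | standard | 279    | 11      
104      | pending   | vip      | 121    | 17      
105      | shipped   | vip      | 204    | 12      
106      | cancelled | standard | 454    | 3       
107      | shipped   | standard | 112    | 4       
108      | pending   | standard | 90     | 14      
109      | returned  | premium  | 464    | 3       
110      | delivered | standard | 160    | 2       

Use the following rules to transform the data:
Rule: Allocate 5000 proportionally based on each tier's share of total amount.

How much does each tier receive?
premium: 1622.02, standard: 2036.83, vip: 1341.15

Step 1: Calculate total amount = 2688
Step 2: Calculate each tier's proportion:
  premium: 872/2688 = 32.44% → 1622.02
  standard: 1095/2688 = 40.74% → 2036.83
  vip: 721/2688 = 26.82% → 1341.15
Step 3: Verify: sum of allocations ≈ 5000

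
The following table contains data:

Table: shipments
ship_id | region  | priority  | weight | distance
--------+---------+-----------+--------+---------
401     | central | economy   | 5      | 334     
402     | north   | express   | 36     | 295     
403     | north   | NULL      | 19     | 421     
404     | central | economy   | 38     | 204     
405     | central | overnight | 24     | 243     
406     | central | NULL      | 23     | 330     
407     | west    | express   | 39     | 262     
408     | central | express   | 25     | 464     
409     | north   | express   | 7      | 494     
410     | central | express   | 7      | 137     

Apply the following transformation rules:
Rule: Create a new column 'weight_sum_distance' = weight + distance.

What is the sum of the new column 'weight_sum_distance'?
3407

Step 1: For each record, compute weight + distance
Example calculations:
  5 + 334 = 339
  36 + 295 = 331
  19 + 421 = 440
  ...
Step 2: Sum all derived values
Step 3: Total = 3407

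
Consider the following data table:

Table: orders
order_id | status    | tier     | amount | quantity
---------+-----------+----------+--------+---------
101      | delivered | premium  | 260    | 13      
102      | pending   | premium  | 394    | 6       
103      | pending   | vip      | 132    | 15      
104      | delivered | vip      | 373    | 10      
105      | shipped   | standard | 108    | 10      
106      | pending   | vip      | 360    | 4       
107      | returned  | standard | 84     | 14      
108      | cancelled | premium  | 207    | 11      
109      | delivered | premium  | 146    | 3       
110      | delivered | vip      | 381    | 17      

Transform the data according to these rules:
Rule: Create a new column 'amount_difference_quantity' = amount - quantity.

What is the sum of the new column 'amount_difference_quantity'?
2342

Step 1: For each record, compute amount - quantity
Example calculations:
  260 - 13 = 247
  394 - 6 = 388
  132 - 15 = 117
  ...
Step 2: Sum all derived values
Step 3: Total = 2342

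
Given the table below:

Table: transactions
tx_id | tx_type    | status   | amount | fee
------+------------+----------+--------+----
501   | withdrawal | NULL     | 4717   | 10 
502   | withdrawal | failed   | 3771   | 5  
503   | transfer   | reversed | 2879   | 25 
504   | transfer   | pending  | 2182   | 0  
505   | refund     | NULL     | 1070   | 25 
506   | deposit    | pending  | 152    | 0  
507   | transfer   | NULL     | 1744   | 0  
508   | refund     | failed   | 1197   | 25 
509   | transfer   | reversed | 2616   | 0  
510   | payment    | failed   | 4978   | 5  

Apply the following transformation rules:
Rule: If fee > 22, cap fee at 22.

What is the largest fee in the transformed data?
22

Step 1: Original maximum fee = 25
Step 2: Apply cap at 22
Step 3: 3 records had fee > 22 and were capped
Step 4: Maximum after transformation = 22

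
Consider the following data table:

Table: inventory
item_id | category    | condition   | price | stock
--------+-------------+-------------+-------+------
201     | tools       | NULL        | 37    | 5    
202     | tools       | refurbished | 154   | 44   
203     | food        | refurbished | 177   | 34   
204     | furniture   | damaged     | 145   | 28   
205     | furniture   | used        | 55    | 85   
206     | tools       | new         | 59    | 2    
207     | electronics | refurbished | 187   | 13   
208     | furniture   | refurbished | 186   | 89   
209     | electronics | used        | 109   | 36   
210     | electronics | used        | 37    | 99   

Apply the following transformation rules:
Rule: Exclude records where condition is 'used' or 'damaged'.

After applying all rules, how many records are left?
6

Step 1: Count records to exclude
  - 3 (used) + 1 (damaged) = 4 records
Step 2: Total records: 10
Step 3: Remaining = 10 - 4 = 6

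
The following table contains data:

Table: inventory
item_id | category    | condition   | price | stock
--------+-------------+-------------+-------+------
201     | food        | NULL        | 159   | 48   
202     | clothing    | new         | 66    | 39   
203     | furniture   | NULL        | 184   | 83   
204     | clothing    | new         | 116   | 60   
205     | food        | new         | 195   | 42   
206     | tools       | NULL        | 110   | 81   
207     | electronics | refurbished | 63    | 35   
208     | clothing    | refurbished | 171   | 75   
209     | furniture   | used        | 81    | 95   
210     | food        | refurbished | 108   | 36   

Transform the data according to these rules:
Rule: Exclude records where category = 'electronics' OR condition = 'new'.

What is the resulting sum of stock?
418

Step 1: Find records where category = 'electronics' OR condition = 'new'
Step 2: 4 records match, summing to 176
Step 3: Original sum: 594
Step 4: Remaining sum = 594 - 176 = 418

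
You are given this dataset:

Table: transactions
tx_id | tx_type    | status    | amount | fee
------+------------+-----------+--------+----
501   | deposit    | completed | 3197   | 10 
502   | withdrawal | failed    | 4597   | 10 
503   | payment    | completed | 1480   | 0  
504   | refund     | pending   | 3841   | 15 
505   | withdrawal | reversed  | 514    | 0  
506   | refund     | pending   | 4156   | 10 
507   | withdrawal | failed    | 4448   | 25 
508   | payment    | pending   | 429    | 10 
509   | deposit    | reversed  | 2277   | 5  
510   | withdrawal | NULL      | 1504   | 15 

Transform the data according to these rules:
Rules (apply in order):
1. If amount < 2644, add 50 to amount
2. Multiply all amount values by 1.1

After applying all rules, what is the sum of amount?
29362.3

Step 1: Apply Rule 1 - Add 50 to records with amount < 2644
  - 5 records affected: 6204 + (5 × 50) = 6454
  - Unaffected records: 20239
  - Sum after Rule 1: 26693
Step 2: Apply Rule 2 - Multiply all by 1.1
  - 26693 × 1.1 = 29362.3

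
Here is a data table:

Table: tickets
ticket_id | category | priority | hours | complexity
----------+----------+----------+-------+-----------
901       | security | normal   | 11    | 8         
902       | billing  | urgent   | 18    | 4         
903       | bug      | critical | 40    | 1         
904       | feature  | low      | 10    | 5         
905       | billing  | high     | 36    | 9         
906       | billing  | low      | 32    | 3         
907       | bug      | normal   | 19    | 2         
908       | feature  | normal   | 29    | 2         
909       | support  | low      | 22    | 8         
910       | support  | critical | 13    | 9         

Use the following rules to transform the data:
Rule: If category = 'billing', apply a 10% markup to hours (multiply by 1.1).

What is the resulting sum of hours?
238.6

Step 1: Records with category = 'billing' have total hours = 86
Step 2: Apply multiplier: 86 × 1.1 = 94.6
Step 3: Other records total: 144
Step 4: Final sum = 94.6 + 144 = 238.6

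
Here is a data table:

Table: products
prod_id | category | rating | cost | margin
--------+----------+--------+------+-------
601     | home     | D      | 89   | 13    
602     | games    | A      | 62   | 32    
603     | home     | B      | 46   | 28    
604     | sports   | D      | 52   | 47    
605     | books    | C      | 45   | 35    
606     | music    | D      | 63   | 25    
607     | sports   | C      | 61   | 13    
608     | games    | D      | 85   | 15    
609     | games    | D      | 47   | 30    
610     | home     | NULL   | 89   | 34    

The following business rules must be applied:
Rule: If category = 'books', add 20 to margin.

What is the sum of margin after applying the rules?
292

Step 1: Count records where category = 'books': 1
Step 2: Total bonus added: 1 × 20 = 20
Step 3: Original sum of margin: 272
Step 4: Final sum = 272 + 20 = 292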